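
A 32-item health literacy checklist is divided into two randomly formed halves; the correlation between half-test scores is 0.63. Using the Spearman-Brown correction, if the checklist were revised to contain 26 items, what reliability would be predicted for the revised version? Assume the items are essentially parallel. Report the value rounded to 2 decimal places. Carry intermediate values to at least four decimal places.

0.73

Spearman-Brown correction (n = 2): r_full = 2·0.63/(1 + 0.63) = 0.7730
Then adjust to 26 items: n = 26/32 = 0.8125
r_new = n·r_full / (1 + (n − 1)·r_full) = 0.6281 / 0.8551 ≈ 0.7345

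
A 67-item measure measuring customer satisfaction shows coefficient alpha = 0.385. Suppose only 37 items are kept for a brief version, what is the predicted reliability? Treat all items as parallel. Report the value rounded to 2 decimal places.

0.26

n = 37/67 = 0.5522
Spearman-Brown: r_new = n·r / (1 + (n − 1)·r)
r_new = (0.5522 × 0.385) / (1 + (0.5522 − 1) × 0.385)
r_new = 0.2126 / 0.8276 ≈ 0.2569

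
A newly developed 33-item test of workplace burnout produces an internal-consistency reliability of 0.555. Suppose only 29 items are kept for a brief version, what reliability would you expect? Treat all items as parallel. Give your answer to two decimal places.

0.52

n = 29/33 = 0.8788
Apply the Spearman-Brown prophecy formula, r' = nr / [1 + (n − 1)r]:
r_new = 0.8788·0.555 / [1 + (0.8788 − 1)·0.555]
r_new = 0.4877 / 0.9327 ≈ 0.5229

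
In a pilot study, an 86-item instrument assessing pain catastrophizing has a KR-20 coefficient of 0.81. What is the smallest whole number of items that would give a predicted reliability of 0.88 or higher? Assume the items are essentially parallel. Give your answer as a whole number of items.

148

n = 0.88(1 − 0.81) / [0.81(1 − 0.88)]
n = 0.1672 / 0.0972 ≈ 1.7202
So the test needs 1.7202 × 86 ≈ 147.94 items; rounding up, 148.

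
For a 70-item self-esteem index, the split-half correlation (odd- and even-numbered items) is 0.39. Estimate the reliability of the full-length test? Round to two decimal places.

0.56

Apply the Spearman-Brown correction with n = 2:
r_full = 2r_hh / (1 + r_hh) = 2 × 0.39 / (1 + 0.39)
r_full = 0.7800 / 1.3900 ≈ 0.5612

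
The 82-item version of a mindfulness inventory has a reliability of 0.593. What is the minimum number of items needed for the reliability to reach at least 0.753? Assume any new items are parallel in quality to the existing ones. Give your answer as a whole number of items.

Rearranging the Spearman-Brown formula for n,
n = r*(1 − r) / [ r (1 − r*) ]
n = 0.753(1 − 0.593) / [0.593(1 − 0.753)]
  = 0.306471 / 0.146471 = 2.0924
So the test needs 2.0924 × 82 ≈ 171.58 items; rounding up, 172.

172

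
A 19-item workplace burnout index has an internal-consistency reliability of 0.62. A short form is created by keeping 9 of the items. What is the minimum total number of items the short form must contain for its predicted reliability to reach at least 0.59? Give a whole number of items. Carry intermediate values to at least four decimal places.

First, r for the 9-item form: n = 9/19 = 0.4737, so r_9 = 0.4737·0.62/(1 + (0.4737 − 1)·0.62) = 0.4359
Length factor from the short form to reach 0.59: n' = 0.59(1 − 0.4359) / [0.4359(1 − 0.59)] ≈ 1.8622
Total items = 1.8622 × 9 = 16.76, rounded up to 17.

17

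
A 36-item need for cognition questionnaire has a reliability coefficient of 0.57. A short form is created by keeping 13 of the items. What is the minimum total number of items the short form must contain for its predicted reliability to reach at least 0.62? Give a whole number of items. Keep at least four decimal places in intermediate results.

45

Short-form reliability: n = 13/36 = 0.3611; r_13 = n·r/(1+(n−1)r) ≈ 0.3237
Length factor from the short form to reach 0.62: n' = 0.62(1 − 0.3237) / [0.3237(1 − 0.62)] ≈ 3.4088
Total items = 3.4088 × 13 = 44.31, rounded up to 45.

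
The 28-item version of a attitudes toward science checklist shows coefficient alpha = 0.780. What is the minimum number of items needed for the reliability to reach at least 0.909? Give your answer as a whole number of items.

79

Invert Spearman-Brown to solve for n:
n = r_target (1 − r_old) / [ r_old (1 − r_target) ]
n = [0.909 × 0.220] / [0.780 × 0.091]
n = 0.199980 / 0.070980 ≈ 2.8174
2.8174 × 28 = 78.89 → 79 items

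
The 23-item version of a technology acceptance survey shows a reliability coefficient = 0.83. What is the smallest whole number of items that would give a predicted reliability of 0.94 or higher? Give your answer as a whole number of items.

74

Invert Spearman-Brown to solve for n:
n = r*(1 − r) / [ r (1 − r*) ]
n = [0.94 × 0.17] / [0.83 × 0.06]
  = 0.1598 / 0.0498 = 3.2088
So the test needs 3.2088 × 23 ≈ 73.80 items; rounding up, 74.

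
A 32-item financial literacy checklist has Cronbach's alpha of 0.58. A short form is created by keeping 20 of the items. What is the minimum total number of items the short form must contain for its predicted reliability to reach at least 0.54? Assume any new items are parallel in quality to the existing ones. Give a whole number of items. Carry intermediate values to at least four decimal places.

First, r for the 20-item form: n = 20/32 = 0.6250, so r_20 = 0.6250·0.58/(1 + (0.6250 − 1)·0.58) = 0.4633
Then solve for n' with r_old = 0.4633, r_target = 0.54: n' = 0.54(1 − 0.4633)/[0.4633(1 − 0.54)] = 1.3599
Total items = 1.3599 × 20 = 27.20, rounded up to 28.

28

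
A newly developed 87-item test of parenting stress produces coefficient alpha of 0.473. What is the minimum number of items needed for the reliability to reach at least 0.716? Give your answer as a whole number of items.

n = [0.716 × 0.527] / [0.473 × 0.284]
  = 0.377332 / 0.134332 = 2.8090
2.8090 × 87 = 244.38 → 245 items

245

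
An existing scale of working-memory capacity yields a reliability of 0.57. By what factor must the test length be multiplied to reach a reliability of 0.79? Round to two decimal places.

2.84

n = 0.79(1 − 0.57) / [0.57(1 − 0.79)]
  = 0.3397 / 0.1197 = 2.8379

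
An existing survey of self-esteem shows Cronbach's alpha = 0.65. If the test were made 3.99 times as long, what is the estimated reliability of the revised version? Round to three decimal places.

0.881

r_new = (3.99 × 0.65) / (1 + (3.99 − 1) × 0.65)
     = 2.5935 / 2.9435 = 0.8811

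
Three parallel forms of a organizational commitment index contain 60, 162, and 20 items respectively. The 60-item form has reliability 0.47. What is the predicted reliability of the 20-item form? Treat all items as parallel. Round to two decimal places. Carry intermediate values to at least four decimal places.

0.23

Only the ratio of lengths matters: n = 20/60 = 0.3333
r_{20} = n·r / (1 + (n − 1)·r) = 0.1567 / 0.6867 ≈ 0.2282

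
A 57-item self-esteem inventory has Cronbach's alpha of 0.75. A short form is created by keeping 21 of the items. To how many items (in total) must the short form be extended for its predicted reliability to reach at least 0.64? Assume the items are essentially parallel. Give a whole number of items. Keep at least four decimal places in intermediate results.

Short-form reliability: n = 21/57 = 0.3684; r_21 = n·r/(1+(n−1)r) ≈ 0.5250
Length factor from the short form to reach 0.64: n' = 0.64(1 − 0.5250) / [0.5250(1 − 0.64)] ≈ 1.6085
Items = 1.6085 × 21 ≈ 33.78 → 34

34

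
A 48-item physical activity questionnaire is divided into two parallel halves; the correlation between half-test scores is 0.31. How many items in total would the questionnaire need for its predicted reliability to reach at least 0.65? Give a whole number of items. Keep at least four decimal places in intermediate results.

100

r_full = 2(0.31)/(1 + 0.31) = 0.4733
n = r_tgt(1 − r_full) / [r_full(1 − r_tgt)] = 0.65 × 0.5267 / (0.4733 × 0.35) ≈ 2.0667
Required items = 2.0667 × 48 = 99.20, so 100 items.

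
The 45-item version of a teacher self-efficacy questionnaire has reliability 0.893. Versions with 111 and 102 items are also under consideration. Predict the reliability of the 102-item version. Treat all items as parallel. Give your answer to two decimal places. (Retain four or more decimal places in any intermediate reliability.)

0.95

Only the ratio of lengths matters: n = 102/45 = 2.2667
r_{102} = n·r / (1 + (n − 1)·r) = 2.0242 / 2.1312 ≈ 0.9498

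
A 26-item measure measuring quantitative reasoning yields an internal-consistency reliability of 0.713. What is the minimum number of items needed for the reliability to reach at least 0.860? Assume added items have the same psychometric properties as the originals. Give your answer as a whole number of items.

65

n = 0.860(1 − 0.713) / [0.713(1 − 0.860)]
  = 0.246820 / 0.099820 = 2.4727
So the test needs 2.4727 × 26 ≈ 64.29 items; rounding up, 65.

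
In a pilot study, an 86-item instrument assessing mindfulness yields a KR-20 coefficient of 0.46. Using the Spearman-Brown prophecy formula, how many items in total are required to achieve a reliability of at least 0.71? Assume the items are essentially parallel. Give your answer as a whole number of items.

Invert Spearman-Brown to solve for n:
n = r*(1 − r) / [ r (1 − r*) ]
n = 0.71(1 − 0.46) / [0.46(1 − 0.71)]
  = 0.3834 / 0.1334 = 2.8741
So the test needs 2.8741 × 86 ≈ 247.17 items; rounding up, 248.

248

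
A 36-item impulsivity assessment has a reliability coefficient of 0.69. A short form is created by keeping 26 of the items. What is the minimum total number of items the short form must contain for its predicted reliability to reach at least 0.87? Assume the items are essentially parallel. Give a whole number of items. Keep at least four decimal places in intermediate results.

109

Short-form reliability: n = 26/36 = 0.7222; r_26 = n·r/(1+(n−1)r) ≈ 0.6165
Length factor from the short form to reach 0.87: n' = 0.87(1 − 0.6165) / [0.6165(1 − 0.87)] ≈ 4.1630
Total items = 4.1630 × 26 = 108.24, rounded up to 109.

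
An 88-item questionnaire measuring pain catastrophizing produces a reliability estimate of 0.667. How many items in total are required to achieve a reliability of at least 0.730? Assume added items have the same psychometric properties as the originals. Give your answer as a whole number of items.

n = [0.730 × 0.333] / [0.667 × 0.270]
  = 0.243090 / 0.180090 = 1.3498
1.3498 × 88 = 118.78 → 119 items

119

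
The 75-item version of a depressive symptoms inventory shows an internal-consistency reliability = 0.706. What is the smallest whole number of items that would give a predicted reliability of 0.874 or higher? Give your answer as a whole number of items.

n = [0.874 × 0.294] / [0.706 × 0.126]
n = 0.256956 / 0.088956 ≈ 2.8886
2.8886 × 75 = 216.64 → 217 items

217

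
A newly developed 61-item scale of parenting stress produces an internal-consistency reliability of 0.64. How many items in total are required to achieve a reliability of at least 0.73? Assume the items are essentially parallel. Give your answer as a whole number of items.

n = 0.73(1 − 0.64) / [0.64(1 − 0.73)]
  = 0.2628 / 0.1728 = 1.5208
1.5208 × 61 = 92.77 → 93 items

93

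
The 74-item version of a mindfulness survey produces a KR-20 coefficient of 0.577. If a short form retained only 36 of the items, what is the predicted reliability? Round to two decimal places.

0.40

Length ratio n = 36/74 = 0.4865
r_new = 0.4865·0.577 / [1 + (0.4865 − 1)·0.577]
     = 0.2807 / 0.7037 = 0.3989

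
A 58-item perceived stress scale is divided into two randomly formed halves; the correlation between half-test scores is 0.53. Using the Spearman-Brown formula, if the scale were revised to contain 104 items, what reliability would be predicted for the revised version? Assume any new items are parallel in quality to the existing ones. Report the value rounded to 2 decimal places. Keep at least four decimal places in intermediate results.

Spearman-Brown correction (n = 2): r_full = 2·0.53/(1 + 0.53) = 0.6928
Length factor from 58 to 104 items: n = 104/58 = 1.7931
r_new = n·r_full / (1 + (n − 1)·r_full) = 1.2423 / 1.5495 ≈ 0.8017

0.80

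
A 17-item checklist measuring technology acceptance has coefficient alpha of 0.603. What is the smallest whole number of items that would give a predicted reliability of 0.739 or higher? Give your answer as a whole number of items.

n = [0.739 × 0.397] / [0.603 × 0.261]
n = 0.293383 / 0.157383 ≈ 1.8641
So the test needs 1.8641 × 17 ≈ 31.69 items; rounding up, 32.

32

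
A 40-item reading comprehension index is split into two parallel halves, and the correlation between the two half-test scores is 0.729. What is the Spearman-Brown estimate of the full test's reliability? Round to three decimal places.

0.843

Each half is half the length of the full test, so the full test is n = 2 times a half.
r_full = 2(0.729) / (1 + 0.729)
r_full = 1.4580 / 1.7290 ≈ 0.8433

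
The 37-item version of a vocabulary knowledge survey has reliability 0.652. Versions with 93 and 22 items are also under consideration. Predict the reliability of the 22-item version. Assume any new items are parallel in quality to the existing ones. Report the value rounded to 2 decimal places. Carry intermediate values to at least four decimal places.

Only the ratio of lengths matters: n = 22/37 = 0.5946
r_{22} = n·r / (1 + (n − 1)·r) = 0.3877 / 0.7357 ≈ 0.5270

0.53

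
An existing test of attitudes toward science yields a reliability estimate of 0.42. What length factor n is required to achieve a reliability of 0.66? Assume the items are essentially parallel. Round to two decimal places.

2.68

Invert Spearman-Brown to solve for n:
n = r_target (1 − r_old) / [ r_old (1 − r_target) ]
n = [0.66 × 0.58] / [0.42 × 0.34]
n = 0.3828 / 0.1428 ≈ 2.6807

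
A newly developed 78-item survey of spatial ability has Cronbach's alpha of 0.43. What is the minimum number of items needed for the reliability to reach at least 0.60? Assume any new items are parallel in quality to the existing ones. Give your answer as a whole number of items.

156

n = 0.60 × (1 − 0.43) / [ 0.43 × (1 − 0.60) ]
  = 0.3420 / 0.1720 = 1.9884
So the test needs 1.9884 × 78 ≈ 155.10 items; rounding up, 156.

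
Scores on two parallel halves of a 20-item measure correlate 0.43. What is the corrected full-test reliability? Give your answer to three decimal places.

Apply the Spearman-Brown correction with n = 2:
r_full = 2r_hh / (1 + r_hh) = 2 × 0.43 / (1 + 0.43)
r_full = 0.8600 / 1.4300 ≈ 0.6014

0.601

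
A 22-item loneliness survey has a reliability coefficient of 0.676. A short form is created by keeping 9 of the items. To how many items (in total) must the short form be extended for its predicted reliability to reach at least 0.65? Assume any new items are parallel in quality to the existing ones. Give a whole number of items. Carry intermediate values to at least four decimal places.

20

Short-form reliability: n = 9/22 = 0.4091; r_9 = n·r/(1+(n−1)r) ≈ 0.4605
Length factor from the short form to reach 0.65: n' = 0.65(1 − 0.4605) / [0.4605(1 − 0.65)] ≈ 2.1757
Items = 2.1757 × 9 ≈ 19.58 → 20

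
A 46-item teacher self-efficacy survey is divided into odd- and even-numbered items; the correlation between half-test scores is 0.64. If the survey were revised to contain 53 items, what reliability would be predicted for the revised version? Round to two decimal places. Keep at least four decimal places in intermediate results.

Full-test reliability from the split-half r: r_full = 2(0.64)/(1 + 0.64) = 0.7805
Length factor from 46 to 53 items: n = 53/46 = 1.1522
r_new = n·r_full / (1 + (n − 1)·r_full) = 0.8993 / 1.1188 ≈ 0.8038

0.80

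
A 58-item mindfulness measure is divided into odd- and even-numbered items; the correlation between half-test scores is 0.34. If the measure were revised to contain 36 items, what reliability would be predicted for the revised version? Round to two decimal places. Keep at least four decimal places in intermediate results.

Full-test reliability from the split-half r: r_full = 2(0.34)/(1 + 0.34) = 0.5075
Then adjust to 36 items: n = 36/58 = 0.6207
r_new = n·r_full / (1 + (n − 1)·r_full) = 0.3150 / 0.8075 ≈ 0.3901

0.39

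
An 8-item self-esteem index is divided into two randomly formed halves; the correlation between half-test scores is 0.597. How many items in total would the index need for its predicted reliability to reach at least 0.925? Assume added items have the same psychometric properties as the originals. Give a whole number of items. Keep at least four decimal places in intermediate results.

r_full = 2(0.597)/(1 + 0.597) = 0.7477
n = r_tgt(1 − r_full) / [r_full(1 − r_tgt)] = 0.925 × 0.2523 / (0.7477 × 0.075) ≈ 4.1617
Required items = 4.1617 × 8 = 33.29, so 34 items.

34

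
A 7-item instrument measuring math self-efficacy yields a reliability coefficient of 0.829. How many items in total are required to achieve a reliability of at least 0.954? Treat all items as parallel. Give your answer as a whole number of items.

n = [0.954 × 0.171] / [0.829 × 0.046]
n = 0.163134 / 0.038134 ≈ 4.2779
So the test needs 4.2779 × 7 ≈ 29.95 items; rounding up, 30.

30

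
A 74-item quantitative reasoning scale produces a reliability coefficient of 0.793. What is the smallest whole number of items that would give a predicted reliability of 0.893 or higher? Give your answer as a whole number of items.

Invert Spearman-Brown to solve for n:
n = r*(1 − r) / [ r (1 − r*) ]
n = 0.893(1 − 0.793) / [0.793(1 − 0.893)]
  = 0.184851 / 0.084851 = 2.1785
2.1785 × 74 = 161.21 → 162 items

162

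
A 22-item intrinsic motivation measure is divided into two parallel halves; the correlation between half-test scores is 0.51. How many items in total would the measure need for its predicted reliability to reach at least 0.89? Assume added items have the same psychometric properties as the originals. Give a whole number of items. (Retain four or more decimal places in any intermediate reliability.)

r_full = 2(0.51)/(1 + 0.51) = 0.6755
Solve Spearman-Brown for n: n = 0.89(1 − 0.6755) / [0.6755(1 − 0.89)] = 3.8868
Required items = 3.8868 × 22 = 85.51, so 86 items.

86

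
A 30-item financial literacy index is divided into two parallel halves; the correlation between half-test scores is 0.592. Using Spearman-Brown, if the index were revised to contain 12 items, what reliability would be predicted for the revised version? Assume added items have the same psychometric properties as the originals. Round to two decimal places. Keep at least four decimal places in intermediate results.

0.54

Spearman-Brown correction (n = 2): r_full = 2·0.592/(1 + 0.592) = 0.7437
Then adjust to 12 items: n = 12/30 = 0.4000
r_new = n·r_full / (1 + (n − 1)·r_full) = 0.2975 / 0.5538 ≈ 0.5372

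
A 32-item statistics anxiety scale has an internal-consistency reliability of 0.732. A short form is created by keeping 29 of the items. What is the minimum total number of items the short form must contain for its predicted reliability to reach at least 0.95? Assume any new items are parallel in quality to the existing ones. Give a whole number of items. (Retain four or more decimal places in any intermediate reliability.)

223

Short-form reliability: n = 29/32 = 0.9062; r_29 = n·r/(1+(n−1)r) ≈ 0.7122
Length factor from the short form to reach 0.95: n' = 0.95(1 − 0.7122) / [0.7122(1 − 0.95)] ≈ 7.6779
Items = 7.6779 × 29 ≈ 222.66 → 223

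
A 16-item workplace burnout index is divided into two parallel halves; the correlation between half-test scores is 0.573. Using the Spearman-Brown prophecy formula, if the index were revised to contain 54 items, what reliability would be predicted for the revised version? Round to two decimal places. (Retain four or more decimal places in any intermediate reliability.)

First correct the split-half correlation to full-test reliability: r_full = 2 × 0.573 / (1 + 0.573) ≈ 0.7285
Then adjust to 54 items: n = 54/16 = 3.3750
r_new = n·r_full / (1 + (n − 1)·r_full) = 2.4587 / 2.7302 ≈ 0.9006

0.90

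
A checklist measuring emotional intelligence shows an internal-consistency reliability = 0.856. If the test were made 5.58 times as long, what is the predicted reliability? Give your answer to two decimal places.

0.97

r_new = (5.58 × 0.856) / (1 + (5.58 − 1) × 0.856)
     = 4.7765 / 4.9205 = 0.9707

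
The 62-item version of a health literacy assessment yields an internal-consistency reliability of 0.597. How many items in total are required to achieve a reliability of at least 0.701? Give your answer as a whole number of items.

Invert Spearman-Brown to solve for n:
n = r_target (1 − r_old) / [ r_old (1 − r_target) ]
n = 0.701(1 − 0.597) / [0.597(1 − 0.701)]
n = 0.282503 / 0.178503 ≈ 1.5826
So the test needs 1.5826 × 62 ≈ 98.12 items; rounding up, 99.

99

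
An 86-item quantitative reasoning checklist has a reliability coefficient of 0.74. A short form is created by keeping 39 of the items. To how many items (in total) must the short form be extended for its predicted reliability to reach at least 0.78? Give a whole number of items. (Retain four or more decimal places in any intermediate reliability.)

108

First, r for the 39-item form: n = 39/86 = 0.4535, so r_39 = 0.4535·0.74/(1 + (0.4535 − 1)·0.74) = 0.5635
Then solve for n' with r_old = 0.5635, r_target = 0.78: n' = 0.78(1 − 0.5635)/[0.5635(1 − 0.78)] = 2.7464
Total items = 2.7464 × 39 = 107.11, rounded up to 108.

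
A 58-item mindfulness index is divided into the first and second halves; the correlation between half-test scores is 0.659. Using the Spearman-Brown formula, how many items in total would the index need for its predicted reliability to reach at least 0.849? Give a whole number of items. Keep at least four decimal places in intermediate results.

Corrected full-test reliability: r_full = 2 × 0.659 / (1 + 0.659) ≈ 0.7945
n = r_tgt(1 − r_full) / [r_full(1 − r_tgt)] = 0.849 × 0.2055 / (0.7945 × 0.151) ≈ 1.4543
Items = 1.4543 × 58 ≈ 84.35 → 85

85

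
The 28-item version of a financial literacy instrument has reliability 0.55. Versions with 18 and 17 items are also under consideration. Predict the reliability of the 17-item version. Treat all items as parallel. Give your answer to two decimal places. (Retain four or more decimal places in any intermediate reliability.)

0.43

Only the ratio of lengths matters: n = 17/28 = 0.6071
r_{17} = n·r / (1 + (n − 1)·r) = 0.3339 / 0.7839 ≈ 0.4259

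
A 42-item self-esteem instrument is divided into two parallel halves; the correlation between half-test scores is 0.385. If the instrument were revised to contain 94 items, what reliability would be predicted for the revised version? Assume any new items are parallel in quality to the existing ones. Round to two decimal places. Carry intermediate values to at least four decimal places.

Full-test reliability from the split-half r: r_full = 2(0.385)/(1 + 0.385) = 0.5560
Then adjust to 94 items: n = 94/42 = 2.2381
r_new = n·r_full / (1 + (n − 1)·r_full) = 1.2444 / 1.6884 ≈ 0.7370

0.74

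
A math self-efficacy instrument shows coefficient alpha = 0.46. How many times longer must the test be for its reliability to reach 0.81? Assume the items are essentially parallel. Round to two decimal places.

5.00

Spearman-Brown solved for the length factor n:
n = r_target (1 − r_old) / [ r_old (1 − r_target) ]
n = 0.81(1 − 0.46) / [0.46(1 − 0.81)]
n = 0.4374 / 0.0874 ≈ 5.0046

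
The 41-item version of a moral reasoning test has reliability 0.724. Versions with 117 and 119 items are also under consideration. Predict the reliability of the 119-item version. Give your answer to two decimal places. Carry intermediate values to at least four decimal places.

The 117-item form is not needed; work directly from the 41-item form with n = 119/41 = 2.9024.
r_{119} = n·r / (1 + (n − 1)·r) = 2.1013 / 2.3773 ≈ 0.8839

0.88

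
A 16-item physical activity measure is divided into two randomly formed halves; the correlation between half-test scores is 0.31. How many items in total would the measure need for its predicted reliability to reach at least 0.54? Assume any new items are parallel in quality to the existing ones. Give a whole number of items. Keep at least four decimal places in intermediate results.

r_full = 2(0.31)/(1 + 0.31) = 0.4733
Solve Spearman-Brown for n: n = 0.54(1 − 0.4733) / [0.4733(1 − 0.54)] = 1.3064
Items = 1.3064 × 16 ≈ 20.90 → 21

21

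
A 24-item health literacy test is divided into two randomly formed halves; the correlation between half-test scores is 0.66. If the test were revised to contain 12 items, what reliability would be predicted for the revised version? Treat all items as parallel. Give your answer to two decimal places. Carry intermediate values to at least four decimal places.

Spearman-Brown correction (n = 2): r_full = 2·0.66/(1 + 0.66) = 0.7952
Then adjust to 12 items: n = 12/24 = 0.5000
r_new = n·r_full / (1 + (n − 1)·r_full) = 0.3976 / 0.6024 ≈ 0.6600

0.66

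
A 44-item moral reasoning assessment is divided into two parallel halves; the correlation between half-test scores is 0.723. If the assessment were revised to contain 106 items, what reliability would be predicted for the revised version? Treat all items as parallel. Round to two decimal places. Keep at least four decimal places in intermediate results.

Spearman-Brown correction (n = 2): r_full = 2·0.723/(1 + 0.723) = 0.8392
Length factor from 44 to 106 items: n = 106/44 = 2.4091
r_new = n·r_full / (1 + (n − 1)·r_full) = 2.0217 / 2.1825 ≈ 0.9263

0.93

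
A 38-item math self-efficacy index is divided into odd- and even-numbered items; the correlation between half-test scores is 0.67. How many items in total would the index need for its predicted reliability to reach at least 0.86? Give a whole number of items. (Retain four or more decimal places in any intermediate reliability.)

Corrected full-test reliability: r_full = 2 × 0.67 / (1 + 0.67) ≈ 0.8024
Solve Spearman-Brown for n: n = 0.86(1 − 0.8024) / [0.8024(1 − 0.86)] = 1.5127
Required items = 1.5127 × 38 = 57.48, so 58 items.

58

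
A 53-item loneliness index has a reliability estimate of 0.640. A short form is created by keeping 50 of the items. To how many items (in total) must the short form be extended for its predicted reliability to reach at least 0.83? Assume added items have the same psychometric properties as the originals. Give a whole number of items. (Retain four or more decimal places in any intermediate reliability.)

Short-form reliability: n = 50/53 = 0.9434; r_50 = n·r/(1+(n−1)r) ≈ 0.6265
Then solve for n' with r_old = 0.6265, r_target = 0.83: n' = 0.83(1 − 0.6265)/[0.6265(1 − 0.83)] = 2.9107
Total items = 2.9107 × 50 = 145.53, rounded up to 146.

146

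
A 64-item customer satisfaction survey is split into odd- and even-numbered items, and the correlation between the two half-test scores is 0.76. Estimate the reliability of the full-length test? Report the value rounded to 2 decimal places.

0.86

The full test is twice the length of either half (n = 2).
r_full = 2r_hh / (1 + r_hh) = 2 × 0.76 / (1 + 0.76)
r_full = 1.5200 / 1.7600 ≈ 0.8636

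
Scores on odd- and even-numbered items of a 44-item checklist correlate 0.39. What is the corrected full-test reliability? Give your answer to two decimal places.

r_full = 2(0.39) / (1 + 0.39)
r_full = 0.7800 / 1.3900 ≈ 0.5612

0.56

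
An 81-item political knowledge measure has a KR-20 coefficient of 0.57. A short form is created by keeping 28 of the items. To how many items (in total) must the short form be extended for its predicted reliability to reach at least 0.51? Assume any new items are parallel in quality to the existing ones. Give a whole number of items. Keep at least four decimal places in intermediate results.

First, r for the 28-item form: n = 28/81 = 0.3457, so r_28 = 0.3457·0.57/(1 + (0.3457 − 1)·0.57) = 0.3142
Then solve for n' with r_old = 0.3142, r_target = 0.51: n' = 0.51(1 − 0.3142)/[0.3142(1 − 0.51)] = 2.2718
Items = 2.2718 × 28 ≈ 63.61 → 64

64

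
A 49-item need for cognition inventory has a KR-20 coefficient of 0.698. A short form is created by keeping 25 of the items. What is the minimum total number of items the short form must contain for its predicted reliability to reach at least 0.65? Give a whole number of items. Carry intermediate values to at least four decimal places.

40

First, r for the 25-item form: n = 25/49 = 0.5102, so r_25 = 0.5102·0.698/(1 + (0.5102 − 1)·0.698) = 0.5411
Length factor from the short form to reach 0.65: n' = 0.65(1 − 0.5411) / [0.5411(1 − 0.65)] ≈ 1.5750
Items = 1.5750 × 25 ≈ 39.38 → 40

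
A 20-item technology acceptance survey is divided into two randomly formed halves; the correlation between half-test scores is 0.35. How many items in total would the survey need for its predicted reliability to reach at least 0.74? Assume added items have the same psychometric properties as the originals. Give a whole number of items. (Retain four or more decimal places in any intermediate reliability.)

Corrected full-test reliability: r_full = 2 × 0.35 / (1 + 0.35) ≈ 0.5185
Solve Spearman-Brown for n: n = 0.74(1 − 0.5185) / [0.5185(1 − 0.74)] = 2.6431
Items = 2.6431 × 20 ≈ 52.86 → 53

53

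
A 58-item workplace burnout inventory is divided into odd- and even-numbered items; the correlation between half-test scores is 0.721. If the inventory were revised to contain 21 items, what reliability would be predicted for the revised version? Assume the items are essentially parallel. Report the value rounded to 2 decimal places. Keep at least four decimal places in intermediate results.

0.65

First correct the split-half correlation to full-test reliability: r_full = 2 × 0.721 / (1 + 0.721) ≈ 0.8379
Then adjust to 21 items: n = 21/58 = 0.3621
r_new = n·r_full / (1 + (n − 1)·r_full) = 0.3034 / 0.4655 ≈ 0.6518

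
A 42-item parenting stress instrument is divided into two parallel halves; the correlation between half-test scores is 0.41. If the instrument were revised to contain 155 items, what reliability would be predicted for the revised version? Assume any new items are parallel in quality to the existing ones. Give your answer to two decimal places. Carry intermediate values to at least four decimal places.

First correct the split-half correlation to full-test reliability: r_full = 2 × 0.41 / (1 + 0.41) ≈ 0.5816
Then adjust to 155 items: n = 155/42 = 3.6905
r_new = n·r_full / (1 + (n − 1)·r_full) = 2.1464 / 2.5648 ≈ 0.8369

0.84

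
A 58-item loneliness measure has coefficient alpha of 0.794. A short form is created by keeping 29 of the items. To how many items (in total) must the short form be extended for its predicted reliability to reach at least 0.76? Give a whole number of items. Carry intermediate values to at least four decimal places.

48

Short-form reliability: n = 29/58 = 0.5000; r_29 = n·r/(1+(n−1)r) ≈ 0.6584
Then solve for n' with r_old = 0.6584, r_target = 0.76: n' = 0.76(1 − 0.6584)/[0.6584(1 − 0.76)] = 1.6430
Total items = 1.6430 × 29 = 47.65, rounded up to 48.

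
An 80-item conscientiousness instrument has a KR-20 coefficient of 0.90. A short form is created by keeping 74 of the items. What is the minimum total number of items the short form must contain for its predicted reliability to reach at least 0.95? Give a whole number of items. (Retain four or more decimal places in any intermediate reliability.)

169

First, r for the 74-item form: n = 74/80 = 0.9250, so r_74 = 0.9250·0.90/(1 + (0.9250 − 1)·0.90) = 0.8928
Length factor from the short form to reach 0.95: n' = 0.95(1 − 0.8928) / [0.8928(1 − 0.95)] ≈ 2.2814
Total items = 2.2814 × 74 = 168.82, rounded up to 169.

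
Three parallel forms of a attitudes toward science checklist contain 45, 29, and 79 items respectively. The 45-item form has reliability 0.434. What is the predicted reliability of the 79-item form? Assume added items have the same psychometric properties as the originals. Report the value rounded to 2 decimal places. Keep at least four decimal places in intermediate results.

0.57

The 29-item form is not needed; work directly from the 45-item form with n = 79/45 = 1.7556.
r_{79} = n·r / (1 + (n − 1)·r) = 0.7619 / 1.3279 ≈ 0.5738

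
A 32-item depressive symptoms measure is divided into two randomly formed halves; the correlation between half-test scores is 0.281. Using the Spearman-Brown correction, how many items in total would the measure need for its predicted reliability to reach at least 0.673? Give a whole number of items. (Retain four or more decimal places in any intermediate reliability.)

85

r_full = 2(0.281)/(1 + 0.281) = 0.4387
Solve Spearman-Brown for n: n = 0.673(1 − 0.4387) / [0.4387(1 − 0.673)] = 2.6333
Items = 2.6333 × 32 ≈ 84.27 → 85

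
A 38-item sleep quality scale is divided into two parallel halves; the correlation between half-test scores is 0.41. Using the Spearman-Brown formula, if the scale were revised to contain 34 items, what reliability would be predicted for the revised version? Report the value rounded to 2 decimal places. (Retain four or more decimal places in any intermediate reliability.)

0.55

Full-test reliability from the split-half r: r_full = 2(0.41)/(1 + 0.41) = 0.5816
Then adjust to 34 items: n = 34/38 = 0.8947
r_new = n·r_full / (1 + (n − 1)·r_full) = 0.5204 / 0.9388 ≈ 0.5543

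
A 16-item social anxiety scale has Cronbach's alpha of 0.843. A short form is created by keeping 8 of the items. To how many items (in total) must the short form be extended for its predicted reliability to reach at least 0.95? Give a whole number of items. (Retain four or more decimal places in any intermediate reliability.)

Short-form reliability: n = 8/16 = 0.5000; r_8 = n·r/(1+(n−1)r) ≈ 0.7286
Then solve for n' with r_old = 0.7286, r_target = 0.95: n' = 0.95(1 − 0.7286)/[0.7286(1 − 0.95)] = 7.0774
Total items = 7.0774 × 8 = 56.62, rounded up to 57.

57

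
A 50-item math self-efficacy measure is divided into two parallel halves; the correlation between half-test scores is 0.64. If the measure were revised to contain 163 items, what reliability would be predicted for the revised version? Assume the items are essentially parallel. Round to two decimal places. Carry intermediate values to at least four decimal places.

First correct the split-half correlation to full-test reliability: r_full = 2 × 0.64 / (1 + 0.64) ≈ 0.7805
Then adjust to 163 items: n = 163/50 = 3.2600
r_new = n·r_full / (1 + (n − 1)·r_full) = 2.5444 / 2.7639 ≈ 0.9206

0.92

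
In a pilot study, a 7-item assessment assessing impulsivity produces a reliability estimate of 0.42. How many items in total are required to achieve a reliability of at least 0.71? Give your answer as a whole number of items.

24

Rearranging the Spearman-Brown formula for n,
n = r_target (1 − r_old) / [ r_old (1 − r_target) ]
n = 0.71 × (1 − 0.42) / [ 0.42 × (1 − 0.71) ]
  = 0.4118 / 0.1218 = 3.3810
So the test needs 3.3810 × 7 ≈ 23.67 items; rounding up, 24.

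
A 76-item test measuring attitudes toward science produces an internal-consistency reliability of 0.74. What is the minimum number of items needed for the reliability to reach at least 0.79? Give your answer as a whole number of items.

101

Rearranging the Spearman-Brown formula for n,
n = r*(1 − r) / [ r (1 − r*) ]
n = 0.79(1 − 0.74) / [0.74(1 − 0.79)]
  = 0.2054 / 0.1554 = 1.3218
Items needed = n × 76 = 1.3218 × 76 ≈ 100.46 → round up to 101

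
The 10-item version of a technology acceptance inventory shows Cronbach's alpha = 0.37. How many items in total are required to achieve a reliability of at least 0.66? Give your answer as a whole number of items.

Invert Spearman-Brown to solve for n:
n = r*(1 − r) / [ r (1 − r*) ]
n = [0.66 × 0.63] / [0.37 × 0.34]
n = 0.4158 / 0.1258 ≈ 3.3052
So the test needs 3.3052 × 10 ≈ 33.05 items; rounding up, 34.

34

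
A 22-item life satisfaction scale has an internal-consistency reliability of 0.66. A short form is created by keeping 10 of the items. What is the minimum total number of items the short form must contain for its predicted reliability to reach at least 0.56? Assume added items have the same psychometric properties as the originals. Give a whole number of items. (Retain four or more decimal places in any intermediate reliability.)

Short-form reliability: n = 10/22 = 0.4545; r_10 = n·r/(1+(n−1)r) ≈ 0.4687
Length factor from the short form to reach 0.56: n' = 0.56(1 − 0.4687) / [0.4687(1 − 0.56)] ≈ 1.4427
Total items = 1.4427 × 10 = 14.43, rounded up to 15.

15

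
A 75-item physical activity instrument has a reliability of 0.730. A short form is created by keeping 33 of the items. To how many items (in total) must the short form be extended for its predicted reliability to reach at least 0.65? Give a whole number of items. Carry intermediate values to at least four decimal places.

Short-form reliability: n = 33/75 = 0.4400; r_33 = n·r/(1+(n−1)r) ≈ 0.5433
Then solve for n' with r_old = 0.5433, r_target = 0.65: n' = 0.65(1 − 0.5433)/[0.5433(1 − 0.65)] = 1.5611
Items = 1.5611 × 33 ≈ 51.52 → 52

52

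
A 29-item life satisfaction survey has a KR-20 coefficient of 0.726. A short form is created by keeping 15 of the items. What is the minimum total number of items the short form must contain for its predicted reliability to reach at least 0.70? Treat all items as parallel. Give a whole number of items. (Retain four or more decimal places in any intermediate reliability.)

26

Short-form reliability: n = 15/29 = 0.5172; r_15 = n·r/(1+(n−1)r) ≈ 0.5781
Then solve for n' with r_old = 0.5781, r_target = 0.70: n' = 0.70(1 − 0.5781)/[0.5781(1 − 0.70)] = 1.7029
Items = 1.7029 × 15 ≈ 25.54 → 26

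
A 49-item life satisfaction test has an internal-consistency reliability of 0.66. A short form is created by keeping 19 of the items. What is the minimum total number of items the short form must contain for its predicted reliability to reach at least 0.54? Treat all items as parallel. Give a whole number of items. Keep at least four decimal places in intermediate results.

30

First, r for the 19-item form: n = 19/49 = 0.3878, so r_19 = 0.3878·0.66/(1 + (0.3878 − 1)·0.66) = 0.4295
Then solve for n' with r_old = 0.4295, r_target = 0.54: n' = 0.54(1 − 0.4295)/[0.4295(1 − 0.54)] = 1.5593
Items = 1.5593 × 19 ≈ 29.63 → 30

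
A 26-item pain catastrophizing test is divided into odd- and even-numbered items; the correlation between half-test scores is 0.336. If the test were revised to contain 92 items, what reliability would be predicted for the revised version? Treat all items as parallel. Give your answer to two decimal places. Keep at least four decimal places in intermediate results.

Spearman-Brown correction (n = 2): r_full = 2·0.336/(1 + 0.336) = 0.5030
Then adjust to 92 items: n = 92/26 = 3.5385
r_new = n·r_full / (1 + (n − 1)·r_full) = 1.7799 / 2.2769 ≈ 0.7817

0.78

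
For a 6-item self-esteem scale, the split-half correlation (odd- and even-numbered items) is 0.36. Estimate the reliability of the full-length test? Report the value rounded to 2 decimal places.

The full test is twice the length of either half (n = 2).
r_full = 2r_hh / (1 + r_hh) = 2 × 0.36 / (1 + 0.36)
       = 0.7200 / 1.3600 = 0.5294

0.53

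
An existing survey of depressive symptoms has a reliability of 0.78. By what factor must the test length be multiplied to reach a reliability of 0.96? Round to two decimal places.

Spearman-Brown solved for the length factor n:
n = r_target (1 − r_old) / [ r_old (1 − r_target) ]
n = 0.96 × (1 − 0.78) / [ 0.78 × (1 − 0.96) ]
n = 0.2112 / 0.0312 ≈ 6.7692

6.77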